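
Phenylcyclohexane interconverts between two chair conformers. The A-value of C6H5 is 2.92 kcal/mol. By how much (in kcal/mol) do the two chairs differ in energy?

A monosubstituted cyclohexane has one chair with the phenyl group axial (E = A = 2.92 kcal/mol) and one with it equatorial (E = 0).
ΔE = 2.92 − 0 = 2.92 kcal/mol.

2.92 kcal/mol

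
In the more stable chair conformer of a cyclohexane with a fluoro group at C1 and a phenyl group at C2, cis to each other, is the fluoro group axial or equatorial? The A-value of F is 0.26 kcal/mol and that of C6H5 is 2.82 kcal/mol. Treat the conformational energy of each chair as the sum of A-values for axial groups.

axial

C1 and C2 have opposite parity, so for the cis isomer the two substituents are one axial and one equatorial in each chair.
Chair I (fluoro axial, phenyl equatorial): E = 0.26 kcal/mol.
Chair II (fluoro equatorial, phenyl axial): E = 2.82 kcal/mol.
Chair I is the more stable (lower-energy) conformer, and in that chair the fluoro group is axial.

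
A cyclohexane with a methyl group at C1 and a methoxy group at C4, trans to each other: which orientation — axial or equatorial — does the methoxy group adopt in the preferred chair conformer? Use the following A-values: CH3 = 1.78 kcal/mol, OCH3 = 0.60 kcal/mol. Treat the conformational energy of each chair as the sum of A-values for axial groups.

equatorial

C1 and C4 have opposite parity, so for the trans isomer the two substituents are e,e in one chair and a,a in the other.
Chair I (methyl axial, methoxy axial): E = 2.38 kcal/mol.
Chair II (methyl equatorial, methoxy equatorial): E = 0.00 kcal/mol.
Chair II is the more stable (lower-energy) conformer, and in that chair the methoxy group is equatorial.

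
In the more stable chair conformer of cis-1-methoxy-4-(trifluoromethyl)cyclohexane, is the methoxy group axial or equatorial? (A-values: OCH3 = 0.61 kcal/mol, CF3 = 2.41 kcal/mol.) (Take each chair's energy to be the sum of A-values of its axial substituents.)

C1 and C4 have opposite parity, so for the cis isomer the two substituents are one axial and one equatorial in each chair.
Chair I (methoxy axial, trifluoromethyl equatorial): E = 0.61 kcal/mol.
Chair II (methoxy equatorial, trifluoromethyl axial): E = 2.41 kcal/mol.
Chair I is the more stable (lower-energy) conformer, and in that chair the methoxy group is axial.

axial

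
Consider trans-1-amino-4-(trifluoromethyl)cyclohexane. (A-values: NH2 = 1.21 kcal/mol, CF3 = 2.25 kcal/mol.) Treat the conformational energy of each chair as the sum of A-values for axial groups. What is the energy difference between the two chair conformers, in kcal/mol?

3.46 kcal/mol

C1 and C4 have opposite parity, so for the trans isomer the two substituents are e,e in one chair and a,a in the other.
Chair I (amino axial, trifluoromethyl axial): E = 3.46 kcal/mol.
Chair II (amino equatorial, trifluoromethyl equatorial): E = 0.00 kcal/mol.
ΔE = 3.46 − 0.00 = 3.46 kcal/mol; chair II is more stable.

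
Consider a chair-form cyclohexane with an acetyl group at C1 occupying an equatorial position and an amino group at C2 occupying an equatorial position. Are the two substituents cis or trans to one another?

C1 and C2 have opposite parity, so their axial bonds point in opposite directions.
With opposite-parity carbons, two substituents on the same face are one axial and one equatorial; opposite faces give both axial or both equatorial.
Here the groups are equatorial/equatorial → opposite face → trans.

trans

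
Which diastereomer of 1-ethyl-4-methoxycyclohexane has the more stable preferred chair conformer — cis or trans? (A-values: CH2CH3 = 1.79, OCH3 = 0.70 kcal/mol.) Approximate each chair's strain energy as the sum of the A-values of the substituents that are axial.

trans

At 1,4 positions (parity opposite): cis → (a,e or e,a); trans → (e,e or a,a).
Best chair for cis: E = 0.70 kcal/mol; best chair for trans: E = 0.00 kcal/mol.
The trans isomer is lower by 0.70 kcal/mol.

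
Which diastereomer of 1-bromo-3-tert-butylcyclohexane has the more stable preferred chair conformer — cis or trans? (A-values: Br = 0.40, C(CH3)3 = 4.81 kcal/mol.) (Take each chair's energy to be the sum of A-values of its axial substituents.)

At 1,3 positions (parity same): cis → (e,e or a,a); trans → (a,e or e,a).
Best chair for cis: E = 0.00 kcal/mol; best chair for trans: E = 0.40 kcal/mol.
The cis isomer is lower by 0.40 kcal/mol.

cis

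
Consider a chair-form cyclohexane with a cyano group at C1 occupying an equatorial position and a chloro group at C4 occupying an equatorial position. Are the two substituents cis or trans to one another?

C1 and C4 have opposite parity, so their axial bonds point in opposite directions.
With opposite-parity carbons, two substituents on the same face are one axial and one equatorial; opposite faces give both axial or both equatorial.
Here the groups are equatorial/equatorial → opposite face → trans.

trans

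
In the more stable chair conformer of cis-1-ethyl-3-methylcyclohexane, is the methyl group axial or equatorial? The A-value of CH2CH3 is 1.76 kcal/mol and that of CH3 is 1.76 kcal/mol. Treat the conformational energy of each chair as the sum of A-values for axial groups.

equatorial

C1 and C3 have the same parity, so for the cis isomer the two substituents are e,e in one chair and a,a in the other.
Chair I (ethyl axial, methyl axial): E = 3.52 kcal/mol.
Chair II (ethyl equatorial, methyl equatorial): E = 0.00 kcal/mol.
Chair II is the more stable (lower-energy) conformer, and in that chair the methyl group is equatorial.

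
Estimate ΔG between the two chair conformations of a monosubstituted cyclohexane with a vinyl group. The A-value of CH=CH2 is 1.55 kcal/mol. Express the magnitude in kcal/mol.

1.55 kcal/mol

A monosubstituted cyclohexane has one chair with the vinyl group axial (E = A = 1.55 kcal/mol) and one with it equatorial (E = 0).
ΔE = 1.55 − 0 = 1.55 kcal/mol.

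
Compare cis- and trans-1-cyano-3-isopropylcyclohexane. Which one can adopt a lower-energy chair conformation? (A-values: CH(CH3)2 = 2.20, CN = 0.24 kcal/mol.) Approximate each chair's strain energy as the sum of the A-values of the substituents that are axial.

At 1,3 positions (parity same): cis → (e,e or a,a); trans → (a,e or e,a).
Best chair for cis: E = 0.00 kcal/mol; best chair for trans: E = 0.24 kcal/mol.
The cis isomer is lower by 0.24 kcal/mol.

cis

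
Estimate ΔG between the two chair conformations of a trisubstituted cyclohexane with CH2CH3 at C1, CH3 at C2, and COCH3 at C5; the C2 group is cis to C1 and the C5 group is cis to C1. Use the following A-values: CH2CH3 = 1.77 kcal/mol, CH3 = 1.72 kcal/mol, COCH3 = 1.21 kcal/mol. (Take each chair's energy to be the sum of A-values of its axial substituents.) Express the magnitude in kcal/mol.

Chair I (ethyl axial, methyl equatorial, acetyl axial): E = 2.98 kcal/mol.
Chair II (ethyl equatorial, methyl axial, acetyl equatorial): E = 1.72 kcal/mol.
ΔE = 2.98 − 1.72 = 1.26 kcal/mol; chair II is more stable.

1.26 kcal/mol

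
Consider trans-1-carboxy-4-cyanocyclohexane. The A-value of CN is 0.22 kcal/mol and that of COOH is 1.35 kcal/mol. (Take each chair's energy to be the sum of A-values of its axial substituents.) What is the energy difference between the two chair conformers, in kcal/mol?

1.57 kcal/mol

C1 and C4 have opposite parity, so for the trans isomer the two substituents are e,e in one chair and a,a in the other.
Chair I (cyano axial, carboxyl axial): E = 1.57 kcal/mol.
Chair II (cyano equatorial, carboxyl equatorial): E = 0.00 kcal/mol.
ΔE = 1.57 − 0.00 = 1.57 kcal/mol; chair II is more stable.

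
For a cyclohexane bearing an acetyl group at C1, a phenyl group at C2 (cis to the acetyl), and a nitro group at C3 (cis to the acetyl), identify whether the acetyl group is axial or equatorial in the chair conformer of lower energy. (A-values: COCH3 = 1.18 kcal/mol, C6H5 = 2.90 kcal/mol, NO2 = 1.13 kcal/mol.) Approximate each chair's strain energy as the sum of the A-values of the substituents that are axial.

Chair I (acetyl axial, phenyl equatorial, nitro axial): E = 2.31 kcal/mol.
Chair II (acetyl equatorial, phenyl axial, nitro equatorial): E = 2.90 kcal/mol.
Chair I is the more stable (lower-energy) conformer, and in that chair the acetyl group is axial.

axial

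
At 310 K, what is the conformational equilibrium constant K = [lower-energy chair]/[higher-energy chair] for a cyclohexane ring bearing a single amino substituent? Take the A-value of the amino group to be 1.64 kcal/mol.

K ≈ 14.3

One chair has the amino group axial (E = 1.64 kcal/mol) and the other has it equatorial (E = 0).
ΔG = 1.64 kcal/mol between the two chairs.
K = exp(ΔG/RT) with R = 1.987×10⁻³ kcal mol⁻¹ K⁻¹ and T = 310 K gives K ≈ 14.3.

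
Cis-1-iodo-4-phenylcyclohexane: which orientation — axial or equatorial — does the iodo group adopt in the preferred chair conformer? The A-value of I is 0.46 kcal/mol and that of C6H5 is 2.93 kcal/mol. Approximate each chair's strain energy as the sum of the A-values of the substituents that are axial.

axial

C1 and C4 have opposite parity, so for the cis isomer the two substituents are one axial and one equatorial in each chair.
Chair I (iodo axial, phenyl equatorial): E = 0.46 kcal/mol.
Chair II (iodo equatorial, phenyl axial): E = 2.93 kcal/mol.
Chair I is the more stable (lower-energy) conformer, and in that chair the iodo group is axial.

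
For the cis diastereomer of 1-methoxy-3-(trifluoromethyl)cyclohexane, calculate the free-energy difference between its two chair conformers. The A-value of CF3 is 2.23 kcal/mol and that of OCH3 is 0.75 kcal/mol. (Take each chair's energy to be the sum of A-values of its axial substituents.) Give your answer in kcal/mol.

C1 and C3 have the same parity, so for the cis isomer the two substituents are e,e in one chair and a,a in the other.
Chair I (trifluoromethyl axial, methoxy axial): E = 2.98 kcal/mol.
Chair II (trifluoromethyl equatorial, methoxy equatorial): E = 0.00 kcal/mol.
ΔE = 2.98 − 0.00 = 2.98 kcal/mol; chair II is more stable.

2.98 kcal/mol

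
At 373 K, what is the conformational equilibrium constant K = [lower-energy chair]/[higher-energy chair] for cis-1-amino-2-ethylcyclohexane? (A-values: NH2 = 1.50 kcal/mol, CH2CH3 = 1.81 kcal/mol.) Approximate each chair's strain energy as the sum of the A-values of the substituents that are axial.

C1 and C2 have opposite parity, so for the cis isomer the two substituents are one axial and one equatorial in each chair.
Chair I (amino axial, ethyl equatorial): E = 1.50 kcal/mol; chair II (amino equatorial, ethyl axial): E = 1.81 kcal/mol.
ΔG = 0.31 kcal/mol between the two chairs.
K = exp(ΔG/RT) with R = 1.987×10⁻³ kcal mol⁻¹ K⁻¹ and T = 373 K gives K ≈ 1.52.

K ≈ 1.52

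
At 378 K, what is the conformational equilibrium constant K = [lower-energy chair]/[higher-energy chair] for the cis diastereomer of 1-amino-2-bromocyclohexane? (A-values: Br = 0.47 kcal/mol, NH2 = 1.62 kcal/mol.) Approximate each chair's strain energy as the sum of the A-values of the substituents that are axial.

C1 and C2 have opposite parity, so for the cis isomer the two substituents are one axial and one equatorial in each chair.
Chair I (bromo axial, amino equatorial): E = 0.47 kcal/mol; chair II (bromo equatorial, amino axial): E = 1.62 kcal/mol.
ΔG = 1.15 kcal/mol between the two chairs.
K = exp(ΔG/RT) with R = 1.987×10⁻³ kcal mol⁻¹ K⁻¹ and T = 378 K gives K ≈ 4.62.

K ≈ 4.62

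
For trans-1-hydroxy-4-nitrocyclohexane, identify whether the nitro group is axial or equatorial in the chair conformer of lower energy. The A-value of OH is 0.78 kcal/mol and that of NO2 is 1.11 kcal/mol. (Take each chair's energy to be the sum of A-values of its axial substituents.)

equatorial

C1 and C4 have opposite parity, so for the trans isomer the two substituents are e,e in one chair and a,a in the other.
Chair I (hydroxyl axial, nitro axial): E = 1.89 kcal/mol.
Chair II (hydroxyl equatorial, nitro equatorial): E = 0.00 kcal/mol.
Chair II is the more stable (lower-energy) conformer, and in that chair the nitro group is equatorial.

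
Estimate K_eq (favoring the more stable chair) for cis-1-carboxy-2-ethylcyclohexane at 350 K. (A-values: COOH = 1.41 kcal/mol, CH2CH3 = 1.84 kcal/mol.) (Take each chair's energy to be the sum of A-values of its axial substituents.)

K ≈ 1.86

C1 and C2 have opposite parity, so for the cis isomer the two substituents are one axial and one equatorial in each chair.
Chair I (carboxyl axial, ethyl equatorial): E = 1.41 kcal/mol; chair II (carboxyl equatorial, ethyl axial): E = 1.84 kcal/mol.
ΔG = 0.43 kcal/mol between the two chairs.
K = exp(ΔG/RT) with R = 1.987×10⁻³ kcal mol⁻¹ K⁻¹ and T = 350 K gives K ≈ 1.86.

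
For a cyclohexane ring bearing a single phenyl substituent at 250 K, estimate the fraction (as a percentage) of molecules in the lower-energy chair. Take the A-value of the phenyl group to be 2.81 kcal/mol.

One chair has the phenyl group axial (E = 2.81 kcal/mol) and the other has it equatorial (E = 0).
ΔG = 2.81 kcal/mol between the two chairs.
K = exp(ΔG/RT) with R = 1.987×10⁻³ kcal mol⁻¹ K⁻¹ and T = 250 K gives K ≈ 286.
Fraction in the lower-energy chair = K/(K+1) = 99.7%.

99.7%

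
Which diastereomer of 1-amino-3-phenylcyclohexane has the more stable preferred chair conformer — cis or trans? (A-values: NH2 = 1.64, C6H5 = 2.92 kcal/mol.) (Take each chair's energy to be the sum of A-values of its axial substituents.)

cis

At 1,3 positions (parity same): cis → (e,e or a,a); trans → (a,e or e,a).
Best chair for cis: E = 0.00 kcal/mol; best chair for trans: E = 1.64 kcal/mol.
The cis isomer is lower by 1.64 kcal/mol.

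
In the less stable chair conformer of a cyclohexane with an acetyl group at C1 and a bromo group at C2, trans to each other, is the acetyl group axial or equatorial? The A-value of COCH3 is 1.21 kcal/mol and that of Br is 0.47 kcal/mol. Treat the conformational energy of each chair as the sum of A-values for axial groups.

C1 and C2 have opposite parity, so for the trans isomer the two substituents are e,e in one chair and a,a in the other.
Chair I (acetyl axial, bromo axial): E = 1.68 kcal/mol.
Chair II (acetyl equatorial, bromo equatorial): E = 0.00 kcal/mol.
Chair I is the less stable (higher-energy) conformer, and in that chair the acetyl group is axial.

axial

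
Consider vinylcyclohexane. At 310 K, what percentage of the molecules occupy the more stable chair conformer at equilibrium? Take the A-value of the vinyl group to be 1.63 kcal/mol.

93.4%

One chair has the vinyl group axial (E = 1.63 kcal/mol) and the other has it equatorial (E = 0).
ΔG = 1.63 kcal/mol between the two chairs.
K = exp(ΔG/RT) with R = 1.987×10⁻³ kcal mol⁻¹ K⁻¹ and T = 310 K gives K ≈ 14.1.
Fraction in the lower-energy chair = K/(K+1) = 93.4%.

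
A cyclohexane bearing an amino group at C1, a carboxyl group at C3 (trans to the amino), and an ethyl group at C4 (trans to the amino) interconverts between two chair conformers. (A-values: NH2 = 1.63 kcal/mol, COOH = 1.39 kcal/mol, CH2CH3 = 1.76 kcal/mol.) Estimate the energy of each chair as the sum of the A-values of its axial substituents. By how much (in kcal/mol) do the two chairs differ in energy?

2.00 kcal/mol

Chair I (amino axial, carboxyl equatorial, ethyl axial): E = 3.39 kcal/mol.
Chair II (amino equatorial, carboxyl axial, ethyl equatorial): E = 1.39 kcal/mol.
ΔE = 3.39 − 1.39 = 2.00 kcal/mol; chair II is more stable.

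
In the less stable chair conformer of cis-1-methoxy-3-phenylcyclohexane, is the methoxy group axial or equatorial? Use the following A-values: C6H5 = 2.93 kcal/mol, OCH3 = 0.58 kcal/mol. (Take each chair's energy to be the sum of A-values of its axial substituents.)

C1 and C3 have the same parity, so for the cis isomer the two substituents are e,e in one chair and a,a in the other.
Chair I (phenyl axial, methoxy axial): E = 3.51 kcal/mol.
Chair II (phenyl equatorial, methoxy equatorial): E = 0.00 kcal/mol.
Chair I is the less stable (higher-energy) conformer, and in that chair the methoxy group is axial.

axial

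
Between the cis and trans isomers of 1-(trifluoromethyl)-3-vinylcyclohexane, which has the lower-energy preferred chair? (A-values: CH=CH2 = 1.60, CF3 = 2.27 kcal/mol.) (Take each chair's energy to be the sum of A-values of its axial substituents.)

cis

At 1,3 positions (parity same): cis → (e,e or a,a); trans → (a,e or e,a).
Best chair for cis: E = 0.00 kcal/mol; best chair for trans: E = 1.60 kcal/mol.
The cis isomer is lower by 1.60 kcal/mol.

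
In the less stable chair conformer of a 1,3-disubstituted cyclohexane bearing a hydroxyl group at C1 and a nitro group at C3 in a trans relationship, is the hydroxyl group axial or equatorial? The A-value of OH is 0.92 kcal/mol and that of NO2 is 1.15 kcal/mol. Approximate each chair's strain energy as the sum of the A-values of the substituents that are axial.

equatorial

C1 and C3 have the same parity, so for the trans isomer the two substituents are one axial and one equatorial in each chair.
Chair I (hydroxyl axial, nitro equatorial): E = 0.92 kcal/mol.
Chair II (hydroxyl equatorial, nitro axial): E = 1.15 kcal/mol.
Chair II is the less stable (higher-energy) conformer, and in that chair the hydroxyl group is equatorial.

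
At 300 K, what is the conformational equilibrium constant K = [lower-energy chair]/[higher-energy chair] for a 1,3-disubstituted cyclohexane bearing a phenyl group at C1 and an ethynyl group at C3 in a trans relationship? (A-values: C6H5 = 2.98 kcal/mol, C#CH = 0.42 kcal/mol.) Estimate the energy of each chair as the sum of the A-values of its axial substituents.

C1 and C3 have the same parity, so for the trans isomer the two substituents are one axial and one equatorial in each chair.
Chair I (phenyl axial, ethynyl equatorial): E = 2.98 kcal/mol; chair II (phenyl equatorial, ethynyl axial): E = 0.42 kcal/mol.
ΔG = 2.56 kcal/mol between the two chairs.
K = exp(ΔG/RT) with R = 1.987×10⁻³ kcal mol⁻¹ K⁻¹ and T = 300 K gives K ≈ 73.3.

K ≈ 73.3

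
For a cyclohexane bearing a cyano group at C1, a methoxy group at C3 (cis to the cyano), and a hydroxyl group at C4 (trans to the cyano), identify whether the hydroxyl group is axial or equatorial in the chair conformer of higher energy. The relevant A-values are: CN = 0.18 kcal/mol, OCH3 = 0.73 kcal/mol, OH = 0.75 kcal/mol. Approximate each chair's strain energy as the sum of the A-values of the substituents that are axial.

axial

Chair I (cyano axial, methoxy axial, hydroxyl axial): E = 1.66 kcal/mol.
Chair II (cyano equatorial, methoxy equatorial, hydroxyl equatorial): E = 0.00 kcal/mol.
Chair I is the less stable (higher-energy) conformer, and in that chair the hydroxyl group is axial.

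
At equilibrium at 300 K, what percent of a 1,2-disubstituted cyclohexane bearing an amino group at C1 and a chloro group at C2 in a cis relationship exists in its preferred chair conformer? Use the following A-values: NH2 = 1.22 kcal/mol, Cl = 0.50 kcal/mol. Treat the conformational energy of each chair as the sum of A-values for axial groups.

77.0%

C1 and C2 have opposite parity, so for the cis isomer the two substituents are one axial and one equatorial in each chair.
Chair I (amino axial, chloro equatorial): E = 1.22 kcal/mol; chair II (amino equatorial, chloro axial): E = 0.50 kcal/mol.
ΔG = 0.72 kcal/mol between the two chairs.
K = exp(ΔG/RT) with R = 1.987×10⁻³ kcal mol⁻¹ K⁻¹ and T = 300 K gives K ≈ 3.35.
Fraction in the lower-energy chair = K/(K+1) = 77.0%.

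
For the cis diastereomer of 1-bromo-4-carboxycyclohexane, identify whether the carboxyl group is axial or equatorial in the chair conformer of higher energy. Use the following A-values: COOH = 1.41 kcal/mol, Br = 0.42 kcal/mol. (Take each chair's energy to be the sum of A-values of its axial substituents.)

C1 and C4 have opposite parity, so for the cis isomer the two substituents are one axial and one equatorial in each chair.
Chair I (carboxyl axial, bromo equatorial): E = 1.41 kcal/mol.
Chair II (carboxyl equatorial, bromo axial): E = 0.42 kcal/mol.
Chair I is the less stable (higher-energy) conformer, and in that chair the carboxyl group is axial.

axial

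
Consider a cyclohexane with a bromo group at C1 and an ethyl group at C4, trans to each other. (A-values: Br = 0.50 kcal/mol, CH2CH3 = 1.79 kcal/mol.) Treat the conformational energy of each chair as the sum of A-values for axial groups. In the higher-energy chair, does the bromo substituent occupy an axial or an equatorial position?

axial

C1 and C4 have opposite parity, so for the trans isomer the two substituents are e,e in one chair and a,a in the other.
Chair I (bromo axial, ethyl axial): E = 2.29 kcal/mol.
Chair II (bromo equatorial, ethyl equatorial): E = 0.00 kcal/mol.
Chair I is the less stable (higher-energy) conformer, and in that chair the bromo group is axial.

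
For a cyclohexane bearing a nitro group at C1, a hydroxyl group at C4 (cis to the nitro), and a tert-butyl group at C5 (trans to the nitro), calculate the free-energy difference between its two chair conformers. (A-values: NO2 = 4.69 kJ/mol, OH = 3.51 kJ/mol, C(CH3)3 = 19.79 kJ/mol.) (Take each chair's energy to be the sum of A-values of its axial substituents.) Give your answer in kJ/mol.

Chair I (nitro axial, hydroxyl equatorial, tert-butyl equatorial): E = 4.69 kJ/mol.
Chair II (nitro equatorial, hydroxyl axial, tert-butyl axial): E = 23.30 kJ/mol.
ΔE = 23.30 − 4.69 = 18.61 kJ/mol; chair I is more stable.

18.61 kJ/mol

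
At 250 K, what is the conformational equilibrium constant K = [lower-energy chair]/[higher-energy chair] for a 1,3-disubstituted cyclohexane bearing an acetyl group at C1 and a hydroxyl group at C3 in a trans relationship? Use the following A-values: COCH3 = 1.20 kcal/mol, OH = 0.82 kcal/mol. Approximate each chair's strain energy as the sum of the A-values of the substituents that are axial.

C1 and C3 have the same parity, so for the trans isomer the two substituents are one axial and one equatorial in each chair.
Chair I (acetyl axial, hydroxyl equatorial): E = 1.20 kcal/mol; chair II (acetyl equatorial, hydroxyl axial): E = 0.82 kcal/mol.
ΔG = 0.38 kcal/mol between the two chairs.
K = exp(ΔG/RT) with R = 1.987×10⁻³ kcal mol⁻¹ K⁻¹ and T = 250 K gives K ≈ 2.15.

K ≈ 2.15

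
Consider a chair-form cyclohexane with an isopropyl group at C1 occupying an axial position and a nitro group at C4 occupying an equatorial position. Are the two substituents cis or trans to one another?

cis

C1 and C4 have opposite parity, so their axial bonds point in opposite directions.
With opposite-parity carbons, two substituents on the same face are one axial and one equatorial; opposite faces give both axial or both equatorial.
Here the groups are axial/equatorial → same face → cis.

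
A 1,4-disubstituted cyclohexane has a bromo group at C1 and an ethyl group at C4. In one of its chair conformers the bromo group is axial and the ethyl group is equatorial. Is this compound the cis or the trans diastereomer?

cis

C1 and C4 have opposite parity, so their axial bonds point in opposite directions.
With opposite-parity carbons, two substituents on the same face are one axial and one equatorial; opposite faces give both axial or both equatorial.
Here the groups are axial/equatorial → same face → cis.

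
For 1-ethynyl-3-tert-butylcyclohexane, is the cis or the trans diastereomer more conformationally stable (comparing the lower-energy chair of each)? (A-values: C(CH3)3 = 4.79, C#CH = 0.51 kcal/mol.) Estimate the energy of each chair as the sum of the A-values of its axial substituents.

cis

At 1,3 positions (parity same): cis → (e,e or a,a); trans → (a,e or e,a).
Best chair for cis: E = 0.00 kcal/mol; best chair for trans: E = 0.51 kcal/mol.
The cis isomer is lower by 0.51 kcal/mol.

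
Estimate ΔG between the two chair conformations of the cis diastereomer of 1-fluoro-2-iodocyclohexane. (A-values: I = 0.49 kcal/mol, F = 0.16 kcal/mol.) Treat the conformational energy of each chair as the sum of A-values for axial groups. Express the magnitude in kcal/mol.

C1 and C2 have opposite parity, so for the cis isomer the two substituents are one axial and one equatorial in each chair.
Chair I (iodo axial, fluoro equatorial): E = 0.49 kcal/mol.
Chair II (iodo equatorial, fluoro axial): E = 0.16 kcal/mol.
ΔE = 0.49 − 0.16 = 0.33 kcal/mol; chair II is more stable.

0.33 kcal/mol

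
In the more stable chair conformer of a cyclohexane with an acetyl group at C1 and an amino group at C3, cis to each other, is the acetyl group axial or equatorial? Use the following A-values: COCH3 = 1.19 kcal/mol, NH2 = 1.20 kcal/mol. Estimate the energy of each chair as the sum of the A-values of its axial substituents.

C1 and C3 have the same parity, so for the cis isomer the two substituents are e,e in one chair and a,a in the other.
Chair I (acetyl axial, amino axial): E = 2.39 kcal/mol.
Chair II (acetyl equatorial, amino equatorial): E = 0.00 kcal/mol.
Chair II is the more stable (lower-energy) conformer, and in that chair the acetyl group is equatorial.

equatorial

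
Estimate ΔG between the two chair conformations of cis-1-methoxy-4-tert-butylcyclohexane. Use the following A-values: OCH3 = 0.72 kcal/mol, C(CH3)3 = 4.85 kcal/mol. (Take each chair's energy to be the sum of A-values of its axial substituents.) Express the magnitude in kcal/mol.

4.13 kcal/mol

C1 and C4 have opposite parity, so for the cis isomer the two substituents are one axial and one equatorial in each chair.
Chair I (methoxy axial, tert-butyl equatorial): E = 0.72 kcal/mol.
Chair II (methoxy equatorial, tert-butyl axial): E = 4.85 kcal/mol.
ΔE = 4.85 − 0.72 = 4.13 kcal/mol; chair I is more stable.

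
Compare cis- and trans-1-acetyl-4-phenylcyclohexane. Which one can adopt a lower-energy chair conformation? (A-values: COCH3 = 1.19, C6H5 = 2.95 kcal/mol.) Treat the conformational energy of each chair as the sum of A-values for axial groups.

trans

At 1,4 positions (parity opposite): cis → (a,e or e,a); trans → (e,e or a,a).
Best chair for cis: E = 1.19 kcal/mol; best chair for trans: E = 0.00 kcal/mol.
The trans isomer is lower by 1.19 kcal/mol.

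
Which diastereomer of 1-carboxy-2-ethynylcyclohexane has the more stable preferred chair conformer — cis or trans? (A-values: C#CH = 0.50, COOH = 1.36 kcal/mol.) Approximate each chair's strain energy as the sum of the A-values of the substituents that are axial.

At 1,2 positions (parity opposite): cis → (a,e or e,a); trans → (e,e or a,a).
Best chair for cis: E = 0.50 kcal/mol; best chair for trans: E = 0.00 kcal/mol.
The trans isomer is lower by 0.50 kcal/mol.

trans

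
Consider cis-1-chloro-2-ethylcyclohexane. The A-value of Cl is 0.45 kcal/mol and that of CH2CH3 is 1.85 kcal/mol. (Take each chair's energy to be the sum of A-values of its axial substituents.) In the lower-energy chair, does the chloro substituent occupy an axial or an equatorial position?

C1 and C2 have opposite parity, so for the cis isomer the two substituents are one axial and one equatorial in each chair.
Chair I (chloro axial, ethyl equatorial): E = 0.45 kcal/mol.
Chair II (chloro equatorial, ethyl axial): E = 1.85 kcal/mol.
Chair I is the more stable (lower-energy) conformer, and in that chair the chloro group is axial.

axial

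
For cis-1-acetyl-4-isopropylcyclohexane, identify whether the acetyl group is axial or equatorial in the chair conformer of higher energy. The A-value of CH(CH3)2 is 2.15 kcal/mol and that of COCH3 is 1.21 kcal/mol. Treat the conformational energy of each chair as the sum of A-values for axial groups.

equatorial

C1 and C4 have opposite parity, so for the cis isomer the two substituents are one axial and one equatorial in each chair.
Chair I (isopropyl axial, acetyl equatorial): E = 2.15 kcal/mol.
Chair II (isopropyl equatorial, acetyl axial): E = 1.21 kcal/mol.
Chair I is the less stable (higher-energy) conformer, and in that chair the acetyl group is equatorial.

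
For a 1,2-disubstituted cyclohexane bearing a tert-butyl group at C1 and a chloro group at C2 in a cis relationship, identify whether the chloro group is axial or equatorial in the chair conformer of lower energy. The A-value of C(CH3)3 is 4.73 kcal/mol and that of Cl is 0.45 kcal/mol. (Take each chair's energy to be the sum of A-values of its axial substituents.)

C1 and C2 have opposite parity, so for the cis isomer the two substituents are one axial and one equatorial in each chair.
Chair I (tert-butyl axial, chloro equatorial): E = 4.73 kcal/mol.
Chair II (tert-butyl equatorial, chloro axial): E = 0.45 kcal/mol.
Chair II is the more stable (lower-energy) conformer, and in that chair the chloro group is axial.

axial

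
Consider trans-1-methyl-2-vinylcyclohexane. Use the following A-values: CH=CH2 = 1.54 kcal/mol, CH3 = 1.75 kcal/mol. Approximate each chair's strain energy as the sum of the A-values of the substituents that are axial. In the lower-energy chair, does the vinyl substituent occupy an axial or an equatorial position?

C1 and C2 have opposite parity, so for the trans isomer the two substituents are e,e in one chair and a,a in the other.
Chair I (vinyl axial, methyl axial): E = 3.29 kcal/mol.
Chair II (vinyl equatorial, methyl equatorial): E = 0.00 kcal/mol.
Chair II is the more stable (lower-energy) conformer, and in that chair the vinyl group is equatorial.

equatorial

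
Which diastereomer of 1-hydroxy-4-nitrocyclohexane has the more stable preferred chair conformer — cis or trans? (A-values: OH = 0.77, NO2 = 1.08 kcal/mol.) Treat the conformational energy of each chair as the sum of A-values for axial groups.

trans

At 1,4 positions (parity opposite): cis → (a,e or e,a); trans → (e,e or a,a).
Best chair for cis: E = 0.77 kcal/mol; best chair for trans: E = 0.00 kcal/mol.
The trans isomer is lower by 0.77 kcal/mol.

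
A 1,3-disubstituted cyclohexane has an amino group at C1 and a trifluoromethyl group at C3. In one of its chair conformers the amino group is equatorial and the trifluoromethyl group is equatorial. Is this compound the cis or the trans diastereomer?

cis

C1 and C3 have the same parity, so their axial bonds point in the same direction.
With same-parity carbons, two substituents on the same face are both axial or both equatorial; opposite faces give one of each.
Here the groups are equatorial/equatorial → same face → cis.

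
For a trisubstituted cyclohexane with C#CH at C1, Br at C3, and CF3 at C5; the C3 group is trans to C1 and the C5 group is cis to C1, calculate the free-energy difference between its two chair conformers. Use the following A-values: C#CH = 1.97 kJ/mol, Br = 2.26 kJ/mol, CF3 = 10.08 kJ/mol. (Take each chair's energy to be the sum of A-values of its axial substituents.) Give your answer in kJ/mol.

Chair I (ethynyl axial, bromo equatorial, trifluoromethyl axial): E = 12.05 kJ/mol.
Chair II (ethynyl equatorial, bromo axial, trifluoromethyl equatorial): E = 2.26 kJ/mol.
ΔE = 12.05 − 2.26 = 9.79 kJ/mol; chair II is more stable.

9.79 kJ/mol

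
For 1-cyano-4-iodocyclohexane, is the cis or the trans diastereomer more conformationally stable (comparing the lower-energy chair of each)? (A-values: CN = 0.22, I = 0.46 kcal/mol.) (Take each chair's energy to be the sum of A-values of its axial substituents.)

At 1,4 positions (parity opposite): cis → (a,e or e,a); trans → (e,e or a,a).
Best chair for cis: E = 0.22 kcal/mol; best chair for trans: E = 0.00 kcal/mol.
The trans isomer is lower by 0.22 kcal/mol.

trans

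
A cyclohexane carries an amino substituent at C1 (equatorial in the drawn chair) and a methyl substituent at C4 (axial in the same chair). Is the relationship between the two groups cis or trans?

C1 and C4 have opposite parity, so their axial bonds point in opposite directions.
With opposite-parity carbons, two substituents on the same face are one axial and one equatorial; opposite faces give both axial or both equatorial.
Here the groups are equatorial/axial → same face → cis.

cis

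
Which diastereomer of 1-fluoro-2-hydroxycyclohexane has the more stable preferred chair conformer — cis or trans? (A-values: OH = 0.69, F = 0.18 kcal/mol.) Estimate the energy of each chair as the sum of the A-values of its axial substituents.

At 1,2 positions (parity opposite): cis → (a,e or e,a); trans → (e,e or a,a).
Best chair for cis: E = 0.18 kcal/mol; best chair for trans: E = 0.00 kcal/mol.
The trans isomer is lower by 0.18 kcal/mol.

trans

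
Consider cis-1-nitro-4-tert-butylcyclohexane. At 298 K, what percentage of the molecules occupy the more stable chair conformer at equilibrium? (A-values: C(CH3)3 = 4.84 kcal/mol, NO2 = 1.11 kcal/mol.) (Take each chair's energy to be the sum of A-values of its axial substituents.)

C1 and C4 have opposite parity, so for the cis isomer the two substituents are one axial and one equatorial in each chair.
Chair I (tert-butyl axial, nitro equatorial): E = 4.84 kcal/mol; chair II (tert-butyl equatorial, nitro axial): E = 1.11 kcal/mol.
ΔG = 3.73 kcal/mol between the two chairs.
K = exp(ΔG/RT) with R = 1.987×10⁻³ kcal mol⁻¹ K⁻¹ and T = 298 K gives K ≈ 544.
Fraction in the lower-energy chair = K/(K+1) = 99.8%.

99.8%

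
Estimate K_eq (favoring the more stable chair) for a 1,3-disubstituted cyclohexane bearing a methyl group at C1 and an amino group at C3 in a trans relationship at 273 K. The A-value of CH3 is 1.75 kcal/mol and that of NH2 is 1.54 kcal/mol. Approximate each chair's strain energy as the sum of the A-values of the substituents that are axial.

C1 and C3 have the same parity, so for the trans isomer the two substituents are one axial and one equatorial in each chair.
Chair I (methyl axial, amino equatorial): E = 1.75 kcal/mol; chair II (methyl equatorial, amino axial): E = 1.54 kcal/mol.
ΔG = 0.21 kcal/mol between the two chairs.
K = exp(ΔG/RT) with R = 1.987×10⁻³ kcal mol⁻¹ K⁻¹ and T = 273 K gives K ≈ 1.47.

K ≈ 1.47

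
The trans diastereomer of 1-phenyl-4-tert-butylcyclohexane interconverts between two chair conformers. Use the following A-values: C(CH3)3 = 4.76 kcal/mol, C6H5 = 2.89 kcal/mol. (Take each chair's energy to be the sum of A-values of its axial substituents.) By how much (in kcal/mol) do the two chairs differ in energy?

C1 and C4 have opposite parity, so for the trans isomer the two substituents are e,e in one chair and a,a in the other.
Chair I (tert-butyl axial, phenyl axial): E = 7.65 kcal/mol.
Chair II (tert-butyl equatorial, phenyl equatorial): E = 0.00 kcal/mol.
ΔE = 7.65 − 0.00 = 7.65 kcal/mol; chair II is more stable.

7.65 kcal/mol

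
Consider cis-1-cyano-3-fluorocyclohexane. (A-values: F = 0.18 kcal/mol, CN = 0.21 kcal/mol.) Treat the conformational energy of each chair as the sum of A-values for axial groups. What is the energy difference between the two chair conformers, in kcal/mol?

C1 and C3 have the same parity, so for the cis isomer the two substituents are e,e in one chair and a,a in the other.
Chair I (fluoro axial, cyano axial): E = 0.39 kcal/mol.
Chair II (fluoro equatorial, cyano equatorial): E = 0.00 kcal/mol.
ΔE = 0.39 − 0.00 = 0.39 kcal/mol; chair II is more stable.

0.39 kcal/mol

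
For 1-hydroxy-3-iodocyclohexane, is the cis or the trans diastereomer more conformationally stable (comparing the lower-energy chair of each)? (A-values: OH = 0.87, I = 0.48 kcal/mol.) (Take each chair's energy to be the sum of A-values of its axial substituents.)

cis

At 1,3 positions (parity same): cis → (e,e or a,a); trans → (a,e or e,a).
Best chair for cis: E = 0.00 kcal/mol; best chair for trans: E = 0.48 kcal/mol.
The cis isomer is lower by 0.48 kcal/mol.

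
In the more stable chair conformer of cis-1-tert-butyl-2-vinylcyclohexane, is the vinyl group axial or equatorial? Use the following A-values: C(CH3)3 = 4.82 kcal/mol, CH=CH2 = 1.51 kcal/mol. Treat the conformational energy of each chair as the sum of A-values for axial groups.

axial

C1 and C2 have opposite parity, so for the cis isomer the two substituents are one axial and one equatorial in each chair.
Chair I (tert-butyl axial, vinyl equatorial): E = 4.82 kcal/mol.
Chair II (tert-butyl equatorial, vinyl axial): E = 1.51 kcal/mol.
Chair II is the more stable (lower-energy) conformer, and in that chair the vinyl group is axial.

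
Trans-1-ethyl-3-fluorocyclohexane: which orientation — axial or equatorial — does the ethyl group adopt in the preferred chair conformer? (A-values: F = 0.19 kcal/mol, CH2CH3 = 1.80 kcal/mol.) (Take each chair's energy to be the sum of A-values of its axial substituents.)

equatorial

C1 and C3 have the same parity, so for the trans isomer the two substituents are one axial and one equatorial in each chair.
Chair I (fluoro axial, ethyl equatorial): E = 0.19 kcal/mol.
Chair II (fluoro equatorial, ethyl axial): E = 1.80 kcal/mol.
Chair I is the more stable (lower-energy) conformer, and in that chair the ethyl group is equatorial.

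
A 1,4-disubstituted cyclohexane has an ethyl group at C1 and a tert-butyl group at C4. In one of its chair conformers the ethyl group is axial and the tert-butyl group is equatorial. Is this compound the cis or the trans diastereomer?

C1 and C4 have opposite parity, so their axial bonds point in opposite directions.
With opposite-parity carbons, two substituents on the same face are one axial and one equatorial; opposite faces give both axial or both equatorial.
Here the groups are axial/equatorial → same face → cis.

cis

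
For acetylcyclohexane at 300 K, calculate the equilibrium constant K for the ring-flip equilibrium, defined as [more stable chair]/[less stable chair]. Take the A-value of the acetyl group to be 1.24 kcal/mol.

One chair has the acetyl group axial (E = 1.24 kcal/mol) and the other has it equatorial (E = 0).
ΔG = 1.24 kcal/mol between the two chairs.
K = exp(ΔG/RT) with R = 1.987×10⁻³ kcal mol⁻¹ K⁻¹ and T = 300 K gives K ≈ 8.01.

K ≈ 8.01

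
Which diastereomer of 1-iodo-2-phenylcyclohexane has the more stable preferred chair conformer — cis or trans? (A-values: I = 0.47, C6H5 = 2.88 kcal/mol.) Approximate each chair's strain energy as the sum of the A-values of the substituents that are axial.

trans

At 1,2 positions (parity opposite): cis → (a,e or e,a); trans → (e,e or a,a).
Best chair for cis: E = 0.47 kcal/mol; best chair for trans: E = 0.00 kcal/mol.
The trans isomer is lower by 0.47 kcal/mol.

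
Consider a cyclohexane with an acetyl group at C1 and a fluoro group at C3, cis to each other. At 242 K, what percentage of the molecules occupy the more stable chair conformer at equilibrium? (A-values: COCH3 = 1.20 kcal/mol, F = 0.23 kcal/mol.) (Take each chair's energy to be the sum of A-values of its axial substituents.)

C1 and C3 have the same parity, so for the cis isomer the two substituents are e,e in one chair and a,a in the other.
Chair I (acetyl axial, fluoro axial): E = 1.43 kcal/mol; chair II (acetyl equatorial, fluoro equatorial): E = 0.00 kcal/mol.
ΔG = 1.43 kcal/mol between the two chairs.
K = exp(ΔG/RT) with R = 1.987×10⁻³ kcal mol⁻¹ K⁻¹ and T = 242 K gives K ≈ 19.6.
Fraction in the lower-energy chair = K/(K+1) = 95.1%.

95.1%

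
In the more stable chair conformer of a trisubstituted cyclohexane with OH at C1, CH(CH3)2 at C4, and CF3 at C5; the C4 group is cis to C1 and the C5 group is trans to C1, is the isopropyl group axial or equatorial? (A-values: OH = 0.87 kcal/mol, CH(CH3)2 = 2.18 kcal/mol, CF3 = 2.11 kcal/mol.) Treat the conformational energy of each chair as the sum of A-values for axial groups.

equatorial

Chair I (hydroxyl axial, isopropyl equatorial, trifluoromethyl equatorial): E = 0.87 kcal/mol.
Chair II (hydroxyl equatorial, isopropyl axial, trifluoromethyl axial): E = 4.29 kcal/mol.
Chair I is the more stable (lower-energy) conformer, and in that chair the isopropyl group is equatorial.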